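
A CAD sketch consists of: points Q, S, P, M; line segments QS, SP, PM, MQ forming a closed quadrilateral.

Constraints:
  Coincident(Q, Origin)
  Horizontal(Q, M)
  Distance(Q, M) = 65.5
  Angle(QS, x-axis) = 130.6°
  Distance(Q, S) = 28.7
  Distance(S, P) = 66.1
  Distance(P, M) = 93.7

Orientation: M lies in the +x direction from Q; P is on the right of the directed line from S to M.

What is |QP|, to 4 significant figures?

47.47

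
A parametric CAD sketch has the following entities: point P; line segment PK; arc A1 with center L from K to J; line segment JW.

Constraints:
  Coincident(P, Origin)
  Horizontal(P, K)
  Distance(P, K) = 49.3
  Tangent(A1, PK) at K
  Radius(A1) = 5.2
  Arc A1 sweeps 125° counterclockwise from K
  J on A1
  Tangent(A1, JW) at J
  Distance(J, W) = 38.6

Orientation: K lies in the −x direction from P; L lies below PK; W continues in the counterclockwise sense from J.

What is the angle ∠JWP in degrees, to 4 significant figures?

73.29°

P is at the origin; PK is horizontal with |PK| = 49.3 and K on the −x side, so K = (-49.30, 0.000). Tangency of A1 to PK means the radius LK is perpendicular to PK, so L = K + (0, -5.2) = (-49.30, -5.200). On A1, K sits at bearing 90° from L; a 125° counterclockwise sweep puts J at bearing 215°, so J = L + 5.2·(cos 215°, sin 215°) = (-53.56, -8.183). A1 meets JW tangentially, so LJ is at right angles to JW, so JW runs along (−sin 215°, cos 215°); with |JW| = 38.6, W = (-31.42, -39.80). Then cos ∠JWP = WJ·WP / (|WJ||WP|), giving 73.29°.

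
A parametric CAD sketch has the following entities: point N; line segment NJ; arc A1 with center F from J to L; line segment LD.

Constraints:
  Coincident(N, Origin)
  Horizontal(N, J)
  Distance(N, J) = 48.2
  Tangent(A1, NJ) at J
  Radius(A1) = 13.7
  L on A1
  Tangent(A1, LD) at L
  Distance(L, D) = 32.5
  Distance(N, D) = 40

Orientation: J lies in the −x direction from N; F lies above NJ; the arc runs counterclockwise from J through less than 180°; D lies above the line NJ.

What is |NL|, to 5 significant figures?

37.022

Checks: |NJ| = 48.20 ✓; |FL| = 13.70 ✓; ∠(FL, LD) = 90.00° ✓; |LD| = 32.50 ✓; |ND| = 40.00 ✓.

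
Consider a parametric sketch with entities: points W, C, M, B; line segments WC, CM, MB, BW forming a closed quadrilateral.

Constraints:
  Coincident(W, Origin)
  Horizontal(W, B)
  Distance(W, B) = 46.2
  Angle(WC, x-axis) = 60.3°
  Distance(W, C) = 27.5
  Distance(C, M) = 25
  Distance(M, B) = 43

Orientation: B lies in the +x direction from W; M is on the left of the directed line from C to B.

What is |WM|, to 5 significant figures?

51.841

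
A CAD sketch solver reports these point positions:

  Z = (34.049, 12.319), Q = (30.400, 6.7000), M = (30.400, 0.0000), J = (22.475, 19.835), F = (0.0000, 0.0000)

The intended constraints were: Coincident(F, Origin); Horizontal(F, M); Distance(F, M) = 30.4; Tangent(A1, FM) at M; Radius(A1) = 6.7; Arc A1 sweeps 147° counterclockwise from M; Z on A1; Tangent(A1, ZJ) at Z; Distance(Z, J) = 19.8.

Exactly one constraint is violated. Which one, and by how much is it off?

Distance(Z, J) = 19.8 — off by 6.00.

F = (0.00, 0.00) ✓; F.y = 0.00, M.y = 0.00 ✓; |FM| = 30.40 ✓; ∠(QM, MF) = 90.00° ✓; |QM| = 6.700 ✓; bearing(Q→Z) − bearing(Q→M) = 147.0° ✓; |QZ| = 6.700 ✓; ∠(QZ, ZJ) = 90.00° ✓; |ZJ| = 13.80 ✗.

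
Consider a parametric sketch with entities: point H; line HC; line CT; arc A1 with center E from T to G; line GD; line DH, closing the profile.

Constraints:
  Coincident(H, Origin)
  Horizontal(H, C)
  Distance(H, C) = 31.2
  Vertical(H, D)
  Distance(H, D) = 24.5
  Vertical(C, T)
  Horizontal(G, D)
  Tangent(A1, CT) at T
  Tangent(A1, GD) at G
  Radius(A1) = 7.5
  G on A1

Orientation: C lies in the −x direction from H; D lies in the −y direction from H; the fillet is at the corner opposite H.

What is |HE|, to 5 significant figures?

29.167

H is at the origin; H and C share the same y with |HC| = 31.2 and C on the −x side, so C = (-31.200, 0.0000). H and D share the same x with |HD| = 24.5 and D on the −y side, so D = (0.0000, -24.500). The virtual corner opposite H is at (-31.200, -24.500). The tangent condition forces ET to be normal to CT and A1 meets GD tangentially, so EG is at right angles to GD, with radius 7.5, so the center E sits 7.5 in from both sides at E = (-23.700, -17.000). Then |HE| = |E − H| = 29.167.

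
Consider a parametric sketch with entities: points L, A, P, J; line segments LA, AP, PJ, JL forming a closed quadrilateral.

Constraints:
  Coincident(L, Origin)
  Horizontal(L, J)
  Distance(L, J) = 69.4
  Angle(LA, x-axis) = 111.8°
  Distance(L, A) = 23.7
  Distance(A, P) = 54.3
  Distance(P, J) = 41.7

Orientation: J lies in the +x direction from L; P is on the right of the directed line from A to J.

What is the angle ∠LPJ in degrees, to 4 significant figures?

131.8°

Checks: |AP| = 54.30 ✓; |PJ| = 41.70 ✓.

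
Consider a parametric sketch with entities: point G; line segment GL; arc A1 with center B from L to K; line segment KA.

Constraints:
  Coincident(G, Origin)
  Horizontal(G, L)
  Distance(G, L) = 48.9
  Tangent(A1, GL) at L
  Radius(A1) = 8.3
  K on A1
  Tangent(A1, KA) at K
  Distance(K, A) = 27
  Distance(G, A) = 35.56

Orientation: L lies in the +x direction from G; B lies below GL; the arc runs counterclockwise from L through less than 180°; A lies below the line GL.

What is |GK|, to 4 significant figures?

42.47

G is at the origin; GL is horizontal with |GL| = 48.9 and L on the +x side, so L = (48.90, 0.000). A1 meets GL tangentially, so BL is at right angles to GL, so B = L + (0, -8.3) = (48.90, -8.300). Since BK ⟂ KA (tangency), |BA| = √(8.3² + 27.0²) = 28.25 regardless of where K sits on A1. So A lies on both circle(G, 35.56) and circle(B, 28.25); the below-GL intersection is A = (25.77, -24.51). K is the foot of the tangent from A: K = (42.35, -3.202).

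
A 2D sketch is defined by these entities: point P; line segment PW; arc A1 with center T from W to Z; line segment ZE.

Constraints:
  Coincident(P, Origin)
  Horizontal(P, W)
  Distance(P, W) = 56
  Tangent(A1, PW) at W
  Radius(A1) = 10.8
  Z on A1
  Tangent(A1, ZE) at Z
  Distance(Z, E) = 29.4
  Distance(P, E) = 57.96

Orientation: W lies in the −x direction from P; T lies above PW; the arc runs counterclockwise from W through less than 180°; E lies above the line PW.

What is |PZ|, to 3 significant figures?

46.3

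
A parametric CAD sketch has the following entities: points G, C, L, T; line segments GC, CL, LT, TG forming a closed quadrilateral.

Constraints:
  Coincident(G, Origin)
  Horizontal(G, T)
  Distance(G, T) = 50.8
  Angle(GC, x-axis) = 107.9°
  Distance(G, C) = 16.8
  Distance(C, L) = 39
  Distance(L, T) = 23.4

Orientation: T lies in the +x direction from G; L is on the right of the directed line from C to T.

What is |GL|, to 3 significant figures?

28.3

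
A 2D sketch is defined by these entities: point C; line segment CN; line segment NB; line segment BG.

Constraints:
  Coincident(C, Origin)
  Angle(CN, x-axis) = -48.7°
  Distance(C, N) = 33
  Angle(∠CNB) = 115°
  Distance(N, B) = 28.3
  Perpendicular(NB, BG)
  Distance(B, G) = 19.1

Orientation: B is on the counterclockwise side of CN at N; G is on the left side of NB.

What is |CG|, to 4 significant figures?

43.61

∠CNB = 115.0°, so NB runs at -48.7° + (180° − 115.0°) = 16.30° from the x-axis; with |NB| = 28.3, B = N + 28.3·(cos 16.30°, sin 16.30°) = (48.94, -16.85). NB ⟂ BG; with |BG| = 19.1 on the left of NB, G = B + 19.1·(-0.2807, 0.9598) = (43.58, 1.483). Then |CG| = |G − C| = 43.61.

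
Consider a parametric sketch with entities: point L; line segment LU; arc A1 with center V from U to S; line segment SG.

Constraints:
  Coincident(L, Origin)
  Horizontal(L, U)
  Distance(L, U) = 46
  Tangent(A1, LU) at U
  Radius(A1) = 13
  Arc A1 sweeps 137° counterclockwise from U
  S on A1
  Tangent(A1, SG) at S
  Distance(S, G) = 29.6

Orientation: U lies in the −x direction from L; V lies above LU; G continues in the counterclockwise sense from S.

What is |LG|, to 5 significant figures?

72.651

On A1, U sits at bearing -90° from V; a 137° counterclockwise sweep puts S at bearing 47°, so S = V + 13.0·(cos 47°, sin 47°) = (-37.134, 22.508). Since A1 is tangent to SG there, VS ⟂ SG, so SG runs along (−sin 47°, cos 47°); with |SG| = 29.6, G = (-58.782, 42.695). Then |LG| = |G − L| = 72.651.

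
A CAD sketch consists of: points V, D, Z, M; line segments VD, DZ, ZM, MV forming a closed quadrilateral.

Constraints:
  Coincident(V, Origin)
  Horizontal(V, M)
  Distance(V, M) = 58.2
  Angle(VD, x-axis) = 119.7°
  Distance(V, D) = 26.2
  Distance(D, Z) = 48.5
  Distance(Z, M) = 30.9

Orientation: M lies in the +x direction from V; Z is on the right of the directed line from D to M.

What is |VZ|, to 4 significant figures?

27.82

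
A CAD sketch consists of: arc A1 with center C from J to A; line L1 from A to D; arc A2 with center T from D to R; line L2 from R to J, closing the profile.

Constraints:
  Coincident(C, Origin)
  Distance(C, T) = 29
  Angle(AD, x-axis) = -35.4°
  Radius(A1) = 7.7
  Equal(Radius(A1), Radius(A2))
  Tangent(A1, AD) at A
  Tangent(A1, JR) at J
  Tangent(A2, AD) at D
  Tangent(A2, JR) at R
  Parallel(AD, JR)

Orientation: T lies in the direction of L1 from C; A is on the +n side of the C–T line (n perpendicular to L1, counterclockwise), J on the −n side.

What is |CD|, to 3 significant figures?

30.0

Tangency of A1 to both parallel lines with radius 7.7 puts A and J at C ± 7.7·n: A = (4.46, 6.28), J = (-4.46, -6.28). Equal radii place D and R the same way about T: D = T + 7.7·n = (28.1, -10.5), R = T − 7.7·n = (19.2, -23.1). Then |CD| = |D − C| = 30.0.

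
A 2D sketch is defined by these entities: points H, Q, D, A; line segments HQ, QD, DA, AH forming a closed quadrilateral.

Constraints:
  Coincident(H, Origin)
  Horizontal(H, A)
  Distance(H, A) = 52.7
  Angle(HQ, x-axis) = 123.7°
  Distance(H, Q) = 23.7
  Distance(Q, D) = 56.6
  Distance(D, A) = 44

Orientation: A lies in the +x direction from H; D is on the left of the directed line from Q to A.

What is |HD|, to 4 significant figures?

57.14

H is at the origin; H and A share the same y with |HA| = 52.7 and A in +x, so A = (52.7, 0). HQ runs at 123.7° with |HQ| = 23.7, so Q = (-13.15, 19.72). D is determined by |QD| = 56.6 and |DA| = 44.0 together: it lies at the intersection of circle(Q, 56.6) and circle(A, 44.0). With |QA| = 68.74, the foot of the radical line on QA is 43.59 from Q and the perpendicular offset is √(56.6² − 43.59²) = 36.10. Taking the left-of-QA solution: D = (38.96, 41.80).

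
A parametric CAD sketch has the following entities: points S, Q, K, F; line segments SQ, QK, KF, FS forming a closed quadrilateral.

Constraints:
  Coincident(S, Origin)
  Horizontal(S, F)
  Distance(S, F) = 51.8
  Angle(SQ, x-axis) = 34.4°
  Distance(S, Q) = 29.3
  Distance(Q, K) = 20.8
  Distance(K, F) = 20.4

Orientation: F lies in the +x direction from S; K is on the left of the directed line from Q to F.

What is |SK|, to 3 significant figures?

48.7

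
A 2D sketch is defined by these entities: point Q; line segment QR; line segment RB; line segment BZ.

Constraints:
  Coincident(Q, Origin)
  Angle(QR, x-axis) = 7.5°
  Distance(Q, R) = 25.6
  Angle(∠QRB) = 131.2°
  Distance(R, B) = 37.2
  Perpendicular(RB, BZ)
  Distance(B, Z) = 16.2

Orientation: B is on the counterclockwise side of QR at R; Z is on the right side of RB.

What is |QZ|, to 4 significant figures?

64.66

∠QRB = 131.2°, so RB runs at 7.5° + (180° − 131.2°) = 56.30° from the x-axis; with |RB| = 37.2, B = R + 37.2·(cos 56.30°, sin 56.30°) = (46.02, 34.29). RB is perpendicular to BZ; with |BZ| = 16.2 on the right of RB, Z = B + 16.2·(0.8320, -0.5548) = (59.50, 25.30). Then |QZ| = |Z − Q| = 64.66.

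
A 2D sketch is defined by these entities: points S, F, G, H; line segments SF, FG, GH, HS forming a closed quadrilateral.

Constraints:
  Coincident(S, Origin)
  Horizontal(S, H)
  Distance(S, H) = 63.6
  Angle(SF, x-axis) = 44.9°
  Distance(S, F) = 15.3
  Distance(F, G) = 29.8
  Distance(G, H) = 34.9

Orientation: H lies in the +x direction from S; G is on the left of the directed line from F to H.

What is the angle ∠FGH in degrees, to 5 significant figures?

112.45°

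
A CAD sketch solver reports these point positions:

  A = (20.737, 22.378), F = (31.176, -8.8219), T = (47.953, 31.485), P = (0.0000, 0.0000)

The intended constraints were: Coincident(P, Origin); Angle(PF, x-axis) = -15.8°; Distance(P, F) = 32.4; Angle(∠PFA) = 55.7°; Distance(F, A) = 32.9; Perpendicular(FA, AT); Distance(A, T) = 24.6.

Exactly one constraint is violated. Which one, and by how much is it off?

Distance(A, T) = 24.6 — off by 4.10.

P = (0.00, 0.00) ✓; PF at -15.80° ✓; |PF| = 32.40 ✓; ∠PFA = 55.70° ✓; |FA| = 32.90 ✓; ∠(FA, AT) = 90.00° ✓; |AT| = 28.70 ✗.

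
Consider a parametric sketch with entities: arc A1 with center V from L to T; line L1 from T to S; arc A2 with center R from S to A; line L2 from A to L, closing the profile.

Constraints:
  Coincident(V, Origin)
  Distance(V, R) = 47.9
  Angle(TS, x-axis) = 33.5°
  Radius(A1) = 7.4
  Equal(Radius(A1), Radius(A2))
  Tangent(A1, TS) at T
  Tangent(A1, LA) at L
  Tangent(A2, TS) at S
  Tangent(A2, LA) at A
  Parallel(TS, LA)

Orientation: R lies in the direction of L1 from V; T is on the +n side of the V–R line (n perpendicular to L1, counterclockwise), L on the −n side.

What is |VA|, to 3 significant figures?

48.5

The slot axis is L1's direction at 33.5°, so u = (cos 33.5°, sin 33.5°) = (0.834, 0.552) and n = (−sin 33.5°, cos 33.5°) = (-0.552, 0.834). V is at the origin and R lies 47.9 along u from V, so R = 47.9·u = (39.9, 26.4). Tangency of A1 to both parallel lines with radius 7.4 puts T and L at V ± 7.4·n: T = (-4.08, 6.17), L = (4.08, -6.17). Equal radii place S and A the same way about R: S = R + 7.4·n = (35.9, 32.6), A = R − 7.4·n = (44.0, 20.3). Then |VA| = |A − V| = 48.5.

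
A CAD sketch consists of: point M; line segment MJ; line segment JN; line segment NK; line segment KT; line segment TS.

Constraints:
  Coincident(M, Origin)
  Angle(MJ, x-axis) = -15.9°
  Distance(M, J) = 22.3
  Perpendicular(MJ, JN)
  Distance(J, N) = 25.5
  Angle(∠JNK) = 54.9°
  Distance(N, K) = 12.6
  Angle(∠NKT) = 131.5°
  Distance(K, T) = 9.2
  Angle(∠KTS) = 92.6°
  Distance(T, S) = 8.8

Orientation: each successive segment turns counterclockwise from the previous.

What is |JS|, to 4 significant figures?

8.175

∠NKT = 131.5° gives KT at -112.3° from the x-axis; with |KT| = 9.2, T = (13.04, 5.759). ∠KTS = 92.6° gives TS at -24.90° from the x-axis; with |TS| = 8.8, S = (21.02, 2.054). Then |JS| = |S − J| = 8.175.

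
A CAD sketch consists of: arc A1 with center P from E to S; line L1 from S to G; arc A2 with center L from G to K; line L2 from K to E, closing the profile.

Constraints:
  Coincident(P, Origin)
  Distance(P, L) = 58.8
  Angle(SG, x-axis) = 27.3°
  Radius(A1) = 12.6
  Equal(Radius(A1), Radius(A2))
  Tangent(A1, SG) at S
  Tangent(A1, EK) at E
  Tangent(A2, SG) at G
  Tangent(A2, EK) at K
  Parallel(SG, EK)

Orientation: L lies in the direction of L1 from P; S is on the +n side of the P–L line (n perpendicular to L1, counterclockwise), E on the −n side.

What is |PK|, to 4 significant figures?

60.13

Tangency of A1 to both parallel lines with radius 12.6 puts S and E at P ± 12.6·n: S = (-5.779, 11.20), E = (5.779, -11.20). Equal radii place G and K the same way about L: G = L + 12.6·n = (46.47, 38.17), K = L − 12.6·n = (58.03, 15.77). Then |PK| = |K − P| = 60.13.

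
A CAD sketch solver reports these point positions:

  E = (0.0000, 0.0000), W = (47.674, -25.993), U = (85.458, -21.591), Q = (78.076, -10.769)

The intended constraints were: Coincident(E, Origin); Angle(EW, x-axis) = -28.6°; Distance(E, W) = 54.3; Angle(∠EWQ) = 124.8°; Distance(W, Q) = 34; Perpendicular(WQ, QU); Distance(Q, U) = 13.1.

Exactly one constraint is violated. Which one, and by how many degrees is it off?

Perpendicular(WQ, QU) — off by 7.70°.

E = (0.00, 0.00) ✓; EW at -28.60° ✓; |EW| = 54.30 ✓; ∠EWQ = 124.8° ✓; |WQ| = 34.00 ✓; ∠(WQ, QU) = 82.30° ✗; |QU| = 13.10 ✓.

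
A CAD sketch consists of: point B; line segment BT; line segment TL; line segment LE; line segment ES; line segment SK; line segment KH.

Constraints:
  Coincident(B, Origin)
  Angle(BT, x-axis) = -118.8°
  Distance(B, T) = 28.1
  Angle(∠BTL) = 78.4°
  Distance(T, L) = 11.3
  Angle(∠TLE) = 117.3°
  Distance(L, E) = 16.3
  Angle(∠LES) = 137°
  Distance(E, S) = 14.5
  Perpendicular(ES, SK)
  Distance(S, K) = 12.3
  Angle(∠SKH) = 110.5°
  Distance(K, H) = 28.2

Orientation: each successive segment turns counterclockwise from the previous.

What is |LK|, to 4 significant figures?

26.45

B is at the origin; BT runs at -118.8° with length 28.1, so T = (-13.54, -24.62). ∠BTL = 78.4° gives TL at -17.20° from the x-axis; with |TL| = 11.3, L = (-2.743, -27.97). ∠TLE = 117.3° gives LE at 45.50° from the x-axis; with |LE| = 16.3, E = (8.682, -16.34). ∠LES = 137.0° gives ES at 88.50° from the x-axis; with |ES| = 14.5, S = (9.062, -1.845). The perpendicularity gives SK at right angles to ES, so SK runs at 178.5°; with |SK| = 12.3, K = (-3.234, -1.523). Then |LK| = |K − L| = 26.45.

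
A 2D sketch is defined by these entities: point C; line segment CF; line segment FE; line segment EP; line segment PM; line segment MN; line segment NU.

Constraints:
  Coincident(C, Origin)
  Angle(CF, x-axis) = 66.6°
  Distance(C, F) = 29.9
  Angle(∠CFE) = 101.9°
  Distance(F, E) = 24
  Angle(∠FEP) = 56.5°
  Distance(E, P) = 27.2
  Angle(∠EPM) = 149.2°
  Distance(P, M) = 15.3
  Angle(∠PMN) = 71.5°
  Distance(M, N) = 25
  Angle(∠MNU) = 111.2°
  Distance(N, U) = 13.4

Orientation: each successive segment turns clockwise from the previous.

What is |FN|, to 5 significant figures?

9.1268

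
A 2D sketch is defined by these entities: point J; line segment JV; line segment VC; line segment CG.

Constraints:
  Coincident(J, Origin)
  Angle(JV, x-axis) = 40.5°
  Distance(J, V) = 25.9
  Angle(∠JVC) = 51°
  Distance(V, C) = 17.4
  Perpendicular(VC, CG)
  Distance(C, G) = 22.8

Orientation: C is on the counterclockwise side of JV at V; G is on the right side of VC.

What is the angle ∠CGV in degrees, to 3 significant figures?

37.3°

J is at the origin; JV runs at 40.5° with length 25.9, so V = 25.9·(cos 40.5°, sin 40.5°) = (19.7, 16.8). ∠JVC = 51.0°, so VC runs at 40.5° + (180° − 51.0°) = 170° from the x-axis; with |VC| = 17.4, C = V + 17.4·(cos 170°, sin 170°) = (2.59, 20.0). VC is perpendicular to CG; with |CG| = 22.8 on the right of VC, G = C + 22.8·(0.182, 0.983) = (6.74, 42.4). Then cos ∠CGV = GC·GV / (|GC||GV|), giving 37.3°.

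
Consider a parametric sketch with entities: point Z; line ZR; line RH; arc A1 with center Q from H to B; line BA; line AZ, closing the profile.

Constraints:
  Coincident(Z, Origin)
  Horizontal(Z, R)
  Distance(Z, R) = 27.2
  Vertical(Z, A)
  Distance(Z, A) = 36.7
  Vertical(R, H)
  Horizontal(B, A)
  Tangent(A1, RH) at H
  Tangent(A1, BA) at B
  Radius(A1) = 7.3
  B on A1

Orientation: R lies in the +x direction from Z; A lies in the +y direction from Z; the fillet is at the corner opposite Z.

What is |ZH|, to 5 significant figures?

40.052

Z is at the origin; ZR is horizontal with |ZR| = 27.2 and R on the +x side, so R = (27.200, 0.0000). ZA is vertical with |ZA| = 36.7 and A on the +y side, so A = (0.0000, 36.700). The virtual corner opposite Z is at (27.200, 36.700). Tangency of A1 to RH means the radius QH is perpendicular to RH and tangency of A1 to BA means the radius QB is perpendicular to BA, with radius 7.3, so the center Q sits 7.3 in from both sides at Q = (19.900, 29.400). That places the tangent points at H = (27.200, 29.400) on RH and B = (19.900, 36.700) on BA. Then |ZH| = |H − Z| = 40.052.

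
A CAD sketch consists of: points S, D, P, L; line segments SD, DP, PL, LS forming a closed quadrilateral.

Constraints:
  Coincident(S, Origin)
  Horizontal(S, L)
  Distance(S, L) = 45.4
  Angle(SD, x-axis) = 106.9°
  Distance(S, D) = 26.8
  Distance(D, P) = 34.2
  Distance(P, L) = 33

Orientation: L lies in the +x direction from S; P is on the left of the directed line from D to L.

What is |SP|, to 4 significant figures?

37.73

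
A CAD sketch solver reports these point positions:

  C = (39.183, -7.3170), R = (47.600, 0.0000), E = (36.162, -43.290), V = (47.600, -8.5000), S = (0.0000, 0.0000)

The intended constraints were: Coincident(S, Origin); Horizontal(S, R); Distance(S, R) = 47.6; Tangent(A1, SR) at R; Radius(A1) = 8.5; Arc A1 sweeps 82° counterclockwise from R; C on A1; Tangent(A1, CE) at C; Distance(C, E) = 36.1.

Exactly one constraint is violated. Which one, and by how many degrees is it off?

Tangent(A1, CE) at C — off by 3.20°.

S = (0.00, 0.00) ✓; S.y = 0.00, R.y = 0.00 ✓; |SR| = 47.60 ✓; ∠(VR, RS) = 90.00° ✓; |VR| = 8.500 ✓; bearing(V→C) − bearing(V→R) = 82.00° ✓; |VC| = 8.500 ✓; ∠(VC, CE) = 86.80° ✗; |CE| = 36.10 ✓.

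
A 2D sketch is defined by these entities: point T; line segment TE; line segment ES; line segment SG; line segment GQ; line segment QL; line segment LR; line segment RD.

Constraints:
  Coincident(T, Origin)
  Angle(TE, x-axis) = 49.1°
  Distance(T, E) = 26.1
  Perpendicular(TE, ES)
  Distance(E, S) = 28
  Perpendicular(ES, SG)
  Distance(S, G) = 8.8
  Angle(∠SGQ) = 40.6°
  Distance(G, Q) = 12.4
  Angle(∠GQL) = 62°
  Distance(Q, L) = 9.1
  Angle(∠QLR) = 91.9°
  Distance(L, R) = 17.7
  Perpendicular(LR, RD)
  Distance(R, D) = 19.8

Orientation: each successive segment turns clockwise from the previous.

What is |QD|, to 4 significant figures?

20.94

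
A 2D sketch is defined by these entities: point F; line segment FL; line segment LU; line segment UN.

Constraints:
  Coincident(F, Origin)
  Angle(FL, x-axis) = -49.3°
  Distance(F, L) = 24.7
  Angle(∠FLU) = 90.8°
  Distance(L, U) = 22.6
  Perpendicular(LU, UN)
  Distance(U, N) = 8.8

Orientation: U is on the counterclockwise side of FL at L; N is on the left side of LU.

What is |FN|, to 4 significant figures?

27.91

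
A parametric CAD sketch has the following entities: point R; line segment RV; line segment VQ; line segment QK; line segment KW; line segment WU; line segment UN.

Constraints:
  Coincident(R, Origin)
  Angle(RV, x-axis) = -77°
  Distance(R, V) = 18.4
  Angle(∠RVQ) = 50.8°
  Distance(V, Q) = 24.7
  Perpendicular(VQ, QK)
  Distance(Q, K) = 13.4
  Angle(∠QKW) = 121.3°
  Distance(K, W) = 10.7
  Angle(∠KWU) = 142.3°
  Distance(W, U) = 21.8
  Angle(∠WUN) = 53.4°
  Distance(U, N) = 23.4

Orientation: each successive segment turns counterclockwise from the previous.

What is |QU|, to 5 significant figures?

34.961

R is at the origin; RV runs at -77.0° with length 18.4, so V = (4.1391, -17.928). ∠RVQ = 50.8° gives VQ at 52.200° from the x-axis; with |VQ| = 24.7, Q = (19.278, 1.5884). The perpendicularity gives QK at right angles to VQ, so QK runs at 142.20°; with |QK| = 13.4, K = (8.6898, 9.8014). ∠QKW = 121.3° gives KW at -159.10° from the x-axis; with |KW| = 10.7, W = (-1.3062, 5.9843). ∠KWU = 142.3° gives WU at -121.40° from the x-axis; with |WU| = 21.8, U = (-12.664, -12.623). Then |QU| = |U − Q| = 34.961.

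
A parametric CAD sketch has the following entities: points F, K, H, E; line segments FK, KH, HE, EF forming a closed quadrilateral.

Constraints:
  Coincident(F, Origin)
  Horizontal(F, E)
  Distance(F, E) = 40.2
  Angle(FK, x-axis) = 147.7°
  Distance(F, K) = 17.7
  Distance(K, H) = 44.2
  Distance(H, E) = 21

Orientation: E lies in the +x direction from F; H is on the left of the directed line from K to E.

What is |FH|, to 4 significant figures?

33.43

F is at the origin; FE is horizontal with |FE| = 40.2 and E in +x, so E = (40.2, 0). FK runs at 147.7° with |FK| = 17.7, so K = (-14.96, 9.458). H is determined by |KH| = 44.2 and |HE| = 21.0 together: it lies at the intersection of circle(K, 44.2) and circle(E, 21.0). With |KE| = 55.97, the foot of the radical line on KE is 41.50 from K and the perpendicular offset is √(44.2² − 41.50²) = 15.22. Taking the left-of-KE solution: H = (28.51, 17.45).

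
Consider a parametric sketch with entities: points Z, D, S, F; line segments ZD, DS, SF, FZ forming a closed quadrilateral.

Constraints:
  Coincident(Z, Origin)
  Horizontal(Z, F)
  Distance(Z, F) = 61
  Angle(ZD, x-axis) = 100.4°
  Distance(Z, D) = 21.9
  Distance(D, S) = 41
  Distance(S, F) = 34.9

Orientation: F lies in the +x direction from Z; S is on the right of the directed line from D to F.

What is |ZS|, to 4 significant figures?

27.22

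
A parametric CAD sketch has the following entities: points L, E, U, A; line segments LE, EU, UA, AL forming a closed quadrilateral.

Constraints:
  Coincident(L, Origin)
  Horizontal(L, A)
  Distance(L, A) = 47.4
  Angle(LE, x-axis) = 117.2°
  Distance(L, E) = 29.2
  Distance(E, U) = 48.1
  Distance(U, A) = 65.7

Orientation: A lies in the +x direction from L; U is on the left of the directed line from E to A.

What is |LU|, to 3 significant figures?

63.5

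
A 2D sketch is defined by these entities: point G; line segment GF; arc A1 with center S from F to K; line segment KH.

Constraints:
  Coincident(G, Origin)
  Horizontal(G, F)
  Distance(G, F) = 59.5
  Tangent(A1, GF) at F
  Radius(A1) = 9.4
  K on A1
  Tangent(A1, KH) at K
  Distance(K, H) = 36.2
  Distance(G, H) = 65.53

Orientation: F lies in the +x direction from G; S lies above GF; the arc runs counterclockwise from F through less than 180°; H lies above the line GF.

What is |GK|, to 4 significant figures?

68.94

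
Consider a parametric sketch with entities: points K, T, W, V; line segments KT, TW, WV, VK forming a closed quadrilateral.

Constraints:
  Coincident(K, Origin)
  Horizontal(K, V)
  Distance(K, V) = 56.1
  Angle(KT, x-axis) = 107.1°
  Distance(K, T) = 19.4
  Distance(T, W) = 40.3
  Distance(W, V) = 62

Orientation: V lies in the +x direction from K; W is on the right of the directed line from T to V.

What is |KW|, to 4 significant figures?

21.68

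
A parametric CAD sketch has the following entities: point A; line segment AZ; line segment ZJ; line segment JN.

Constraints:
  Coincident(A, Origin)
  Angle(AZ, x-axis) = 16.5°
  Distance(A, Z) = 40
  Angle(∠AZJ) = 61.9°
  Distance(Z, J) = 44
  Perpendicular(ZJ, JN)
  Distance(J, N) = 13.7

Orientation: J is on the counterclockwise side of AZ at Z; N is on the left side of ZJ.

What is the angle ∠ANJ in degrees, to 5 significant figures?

130.63°

A is at the origin; AZ runs at 16.5° with length 40.0, so Z = 40.0·(cos 16.5°, sin 16.5°) = (38.353, 11.361). ∠AZJ = 61.9°, so ZJ runs at 16.5° + (180° − 61.9°) = 134.60° from the x-axis; with |ZJ| = 44.0, J = Z + 44.0·(cos 134.60°, sin 134.60°) = (7.4581, 42.690). ZJ is perpendicular to JN; with |JN| = 13.7 on the left of ZJ, N = J + 13.7·(-0.71203, -0.70215) = (-2.2967, 33.070). Then cos ∠ANJ = NA·NJ / (|NA||NJ|), giving 130.63°.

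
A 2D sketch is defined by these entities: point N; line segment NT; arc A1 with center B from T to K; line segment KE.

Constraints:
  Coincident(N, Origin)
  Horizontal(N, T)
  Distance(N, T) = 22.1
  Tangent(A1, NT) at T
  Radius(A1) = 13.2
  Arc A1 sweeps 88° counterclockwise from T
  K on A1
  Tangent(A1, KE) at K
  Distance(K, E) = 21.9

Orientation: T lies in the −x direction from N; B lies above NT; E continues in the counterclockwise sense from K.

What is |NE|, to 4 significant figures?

35.57

N is at the origin; N and T share the same y with |NT| = 22.1 and T on the −x side, so T = (-22.10, 0.000). Since A1 is tangent to NT there, BT ⟂ NT, so B = T + (0, 13.2) = (-22.10, 13.20). On A1, T sits at bearing -90° from B; an 88° counterclockwise sweep puts K at bearing -2°, so K = B + 13.2·(cos -2°, sin -2°) = (-8.908, 12.74). A1 meets KE tangentially, so BK is at right angles to KE, so KE runs along (−sin -2°, cos -2°); with |KE| = 21.9, E = (-8.144, 34.63). Then |NE| = |E − N| = 35.57.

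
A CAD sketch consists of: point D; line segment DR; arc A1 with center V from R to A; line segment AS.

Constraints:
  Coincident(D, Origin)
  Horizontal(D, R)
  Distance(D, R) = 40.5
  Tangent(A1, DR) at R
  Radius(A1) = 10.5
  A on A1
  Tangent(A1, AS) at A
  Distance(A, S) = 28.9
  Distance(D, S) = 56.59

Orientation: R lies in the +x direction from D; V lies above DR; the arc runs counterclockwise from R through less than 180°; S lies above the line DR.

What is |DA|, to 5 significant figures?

52.244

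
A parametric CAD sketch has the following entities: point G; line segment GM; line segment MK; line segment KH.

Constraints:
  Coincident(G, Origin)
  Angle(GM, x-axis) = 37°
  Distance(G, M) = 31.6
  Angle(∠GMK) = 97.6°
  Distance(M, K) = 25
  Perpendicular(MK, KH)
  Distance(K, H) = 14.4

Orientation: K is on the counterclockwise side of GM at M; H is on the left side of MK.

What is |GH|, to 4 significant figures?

33.73

G is at the origin; GM runs at 37.0° with length 31.6, so M = 31.6·(cos 37.0°, sin 37.0°) = (25.24, 19.02). ∠GMK = 97.6°, so MK runs at 37.0° + (180° − 97.6°) = 119.4° from the x-axis; with |MK| = 25.0, K = M + 25.0·(cos 119.4°, sin 119.4°) = (12.96, 40.80). MK is perpendicular to KH; with |KH| = 14.4 on the left of MK, H = K + 14.4·(-0.8712, -0.4909) = (0.4188, 33.73). Then |GH| = |H − G| = 33.73.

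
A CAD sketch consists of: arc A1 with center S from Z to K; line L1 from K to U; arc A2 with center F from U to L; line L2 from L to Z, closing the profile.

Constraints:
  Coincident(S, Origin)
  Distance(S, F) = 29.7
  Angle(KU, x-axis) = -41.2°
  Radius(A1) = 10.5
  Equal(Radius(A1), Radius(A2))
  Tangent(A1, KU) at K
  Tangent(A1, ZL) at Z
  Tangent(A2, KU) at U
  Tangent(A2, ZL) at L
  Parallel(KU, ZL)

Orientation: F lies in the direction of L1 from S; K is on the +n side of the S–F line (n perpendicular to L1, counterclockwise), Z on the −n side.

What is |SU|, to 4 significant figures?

31.50

The slot axis is L1's direction at -41.2°, so u = (cos -41.2°, sin -41.2°) = (0.7524, -0.6587) and n = (−sin -41.2°, cos -41.2°) = (0.6587, 0.7524). S is at the origin and F lies 29.7 along u from S, so F = 29.7·u = (22.35, -19.56). Tangency of A1 to both parallel lines with radius 10.5 puts K and Z at S ± 10.5·n: K = (6.916, 7.900), Z = (-6.916, -7.900). Equal radii place U and L the same way about F: U = F + 10.5·n = (29.26, -11.66), L = F − 10.5·n = (15.43, -27.46). Then |SU| = |U − S| = 31.50.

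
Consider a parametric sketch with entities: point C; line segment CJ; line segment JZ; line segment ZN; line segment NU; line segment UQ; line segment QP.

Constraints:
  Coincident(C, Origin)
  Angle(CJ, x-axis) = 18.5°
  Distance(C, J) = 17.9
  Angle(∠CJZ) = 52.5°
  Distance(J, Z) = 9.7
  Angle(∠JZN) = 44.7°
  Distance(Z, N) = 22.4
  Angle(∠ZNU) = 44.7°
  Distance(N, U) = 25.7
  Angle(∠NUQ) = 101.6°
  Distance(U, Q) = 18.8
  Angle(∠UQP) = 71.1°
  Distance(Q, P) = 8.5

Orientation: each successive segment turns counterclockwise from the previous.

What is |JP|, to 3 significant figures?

12.4

C is at the origin; CJ runs at 18.5° with length 17.9, so J = (17.0, 5.68). ∠CJZ = 52.5° gives JZ at 146° from the x-axis; with |JZ| = 9.7, Z = (8.93, 11.1). ∠JZN = 44.7° gives ZN at -78.7° from the x-axis; with |ZN| = 22.4, N = (13.3, -10.9). ∠ZNU = 44.7° gives NU at 56.6° from the x-axis; with |NU| = 25.7, U = (27.5, 10.6). ∠NUQ = 101.6° gives UQ at 135° from the x-axis; with |UQ| = 18.8, Q = (14.2, 23.9). ∠UQP = 71.1° gives QP at -116° from the x-axis; with |QP| = 8.5, P = (10.4, 16.3). Then |JP| = |P − J| = 12.4.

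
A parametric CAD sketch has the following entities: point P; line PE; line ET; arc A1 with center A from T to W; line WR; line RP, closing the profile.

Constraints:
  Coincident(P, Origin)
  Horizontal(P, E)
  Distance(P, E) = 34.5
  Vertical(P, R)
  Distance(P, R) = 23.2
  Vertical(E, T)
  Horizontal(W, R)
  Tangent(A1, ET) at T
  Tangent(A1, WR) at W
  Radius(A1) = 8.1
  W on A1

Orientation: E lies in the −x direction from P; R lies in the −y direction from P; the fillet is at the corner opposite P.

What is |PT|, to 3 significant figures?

37.7

P is at the origin; PE is horizontal with |PE| = 34.5 and E on the −x side, so E = (-34.5, 0.00). P and R share the same x with |PR| = 23.2 and R on the −y side, so R = (0.00, -23.2). The virtual corner opposite P is at (-34.5, -23.2). Since A1 is tangent to ET there, AT ⟂ ET and since A1 is tangent to WR there, AW ⟂ WR, with radius 8.1, so the center A sits 8.1 in from both sides at A = (-26.4, -15.1). That places the tangent points at T = (-34.5, -15.1) on ET and W = (-26.4, -23.2) on WR. Then |PT| = |T − P| = 37.7.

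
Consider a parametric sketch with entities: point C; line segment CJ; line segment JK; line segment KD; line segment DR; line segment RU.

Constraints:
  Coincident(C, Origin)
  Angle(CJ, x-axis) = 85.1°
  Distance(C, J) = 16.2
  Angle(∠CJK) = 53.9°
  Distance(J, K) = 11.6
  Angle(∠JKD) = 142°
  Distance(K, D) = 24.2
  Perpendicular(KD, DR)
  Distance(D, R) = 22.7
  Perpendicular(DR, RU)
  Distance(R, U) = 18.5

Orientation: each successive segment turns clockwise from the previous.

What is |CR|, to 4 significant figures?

20.95

C is at the origin; CJ runs at 85.1° with length 16.2, so J = (1.384, 16.14). ∠CJK = 53.9° gives JK at -41.00° from the x-axis; with |JK| = 11.6, K = (10.14, 8.531). ∠JKD = 142.0° gives KD at -79.00° from the x-axis; with |KD| = 24.2, D = (14.76, -15.22). The perpendicularity gives DR at right angles to KD, so DR runs at -169.0°; with |DR| = 22.7, R = (-7.527, -19.56). Then |CR| = |R − C| = 20.95.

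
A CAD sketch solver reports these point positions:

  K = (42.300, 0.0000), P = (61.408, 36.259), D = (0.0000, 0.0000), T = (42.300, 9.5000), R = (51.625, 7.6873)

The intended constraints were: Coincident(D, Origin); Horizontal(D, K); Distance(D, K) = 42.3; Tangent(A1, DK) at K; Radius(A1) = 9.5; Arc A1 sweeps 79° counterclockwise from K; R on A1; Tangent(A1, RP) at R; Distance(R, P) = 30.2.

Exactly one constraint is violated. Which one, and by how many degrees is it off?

Tangent(A1, RP) at R — off by 7.90°.

D = (0.00, 0.00) ✓; D.y = 0.00, K.y = 0.00 ✓; |DK| = 42.30 ✓; ∠(TK, KD) = 90.00° ✓; |TK| = 9.500 ✓; bearing(T→R) − bearing(T→K) = 79.00° ✓; |TR| = 9.500 ✓; ∠(TR, RP) = 97.90° ✗; |RP| = 30.20 ✓.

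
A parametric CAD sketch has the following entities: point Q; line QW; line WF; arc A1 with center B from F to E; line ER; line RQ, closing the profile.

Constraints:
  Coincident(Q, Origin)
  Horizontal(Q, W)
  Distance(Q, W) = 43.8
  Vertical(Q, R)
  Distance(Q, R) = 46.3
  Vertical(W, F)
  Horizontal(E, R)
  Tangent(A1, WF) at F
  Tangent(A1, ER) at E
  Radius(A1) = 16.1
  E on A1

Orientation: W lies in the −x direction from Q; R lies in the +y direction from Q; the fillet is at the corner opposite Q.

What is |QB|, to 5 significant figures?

40.980

Q is at the origin; QW is horizontal with |QW| = 43.8 and W on the −x side, so W = (-43.800, 0.0000). QR is vertical with |QR| = 46.3 and R on the +y side, so R = (0.0000, 46.300). The virtual corner opposite Q is at (-43.800, 46.300). Since A1 is tangent to WF there, BF ⟂ WF and A1 meets ER tangentially, so BE is at right angles to ER, with radius 16.1, so the center B sits 16.1 in from both sides at B = (-27.700, 30.200). Then |QB| = |B − Q| = 40.980.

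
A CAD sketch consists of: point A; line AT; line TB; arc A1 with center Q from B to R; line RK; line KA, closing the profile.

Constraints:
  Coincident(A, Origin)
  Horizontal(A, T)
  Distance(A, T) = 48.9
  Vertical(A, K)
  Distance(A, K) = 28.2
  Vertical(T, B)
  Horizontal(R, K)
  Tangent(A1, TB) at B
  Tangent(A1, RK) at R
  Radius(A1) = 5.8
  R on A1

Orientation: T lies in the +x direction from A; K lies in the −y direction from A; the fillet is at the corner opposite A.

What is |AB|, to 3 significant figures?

53.8

The virtual corner opposite A is at (48.9, -28.2). The tangent condition forces QB to be normal to TB and since A1 is tangent to RK there, QR ⟂ RK, with radius 5.8, so the center Q sits 5.8 in from both sides at Q = (43.1, -22.4). That places the tangent points at B = (48.9, -22.4) on TB and R = (43.1, -28.2) on RK. Then |AB| = |B − A| = 53.8.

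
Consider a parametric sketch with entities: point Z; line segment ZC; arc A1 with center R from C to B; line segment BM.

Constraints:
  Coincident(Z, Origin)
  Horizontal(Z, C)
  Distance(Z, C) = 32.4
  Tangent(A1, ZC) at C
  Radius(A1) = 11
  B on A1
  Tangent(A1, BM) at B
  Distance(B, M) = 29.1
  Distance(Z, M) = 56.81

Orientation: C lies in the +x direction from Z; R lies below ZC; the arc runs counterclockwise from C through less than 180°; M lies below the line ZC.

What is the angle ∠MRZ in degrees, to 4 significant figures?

120.8°

Checks: |RB| = 11.00 ✓; ∠(RB, BM) = 90.00° ✓; |BM| = 29.10 ✓; |ZM| = 56.81 ✓.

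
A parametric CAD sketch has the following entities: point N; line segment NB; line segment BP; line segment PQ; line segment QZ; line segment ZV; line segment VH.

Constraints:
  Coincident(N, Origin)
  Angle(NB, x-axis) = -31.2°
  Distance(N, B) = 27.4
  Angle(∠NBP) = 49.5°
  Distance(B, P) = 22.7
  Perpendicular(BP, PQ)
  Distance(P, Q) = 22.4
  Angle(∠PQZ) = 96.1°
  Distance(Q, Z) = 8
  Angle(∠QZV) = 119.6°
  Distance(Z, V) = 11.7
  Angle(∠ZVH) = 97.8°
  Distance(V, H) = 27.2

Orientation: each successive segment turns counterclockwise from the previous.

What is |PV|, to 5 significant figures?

20.188

∠PQZ = 96.1° gives QZ at -86.800° from the x-axis; with |QZ| = 8.0, Z = (-1.8904, -3.3998). ∠QZV = 119.6° gives ZV at -26.400° from the x-axis; with |ZV| = 11.7, V = (8.5894, -8.6020). Then |PV| = |V − P| = 20.188.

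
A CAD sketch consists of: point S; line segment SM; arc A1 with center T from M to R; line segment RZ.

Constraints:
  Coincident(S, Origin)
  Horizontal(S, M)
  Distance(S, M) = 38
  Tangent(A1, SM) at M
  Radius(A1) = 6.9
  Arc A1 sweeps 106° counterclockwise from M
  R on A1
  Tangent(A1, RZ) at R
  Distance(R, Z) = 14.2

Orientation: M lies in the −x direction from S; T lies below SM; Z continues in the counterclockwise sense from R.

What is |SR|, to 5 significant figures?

45.492

Since A1 is tangent to SM there, TM ⟂ SM, so T = M + (0, -6.9) = (-38.000, -6.9000). On A1, M sits at bearing 90° from T; a 106° counterclockwise sweep puts R at bearing 196°, so R = T + 6.9·(cos 196°, sin 196°) = (-44.633, -8.8019). Then |SR| = |R − S| = 45.492.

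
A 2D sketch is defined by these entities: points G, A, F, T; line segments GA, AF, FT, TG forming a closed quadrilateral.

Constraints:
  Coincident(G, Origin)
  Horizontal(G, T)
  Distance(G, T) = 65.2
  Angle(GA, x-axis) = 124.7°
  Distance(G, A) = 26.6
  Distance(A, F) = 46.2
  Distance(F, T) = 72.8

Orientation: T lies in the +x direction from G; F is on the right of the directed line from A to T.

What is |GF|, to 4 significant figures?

23.27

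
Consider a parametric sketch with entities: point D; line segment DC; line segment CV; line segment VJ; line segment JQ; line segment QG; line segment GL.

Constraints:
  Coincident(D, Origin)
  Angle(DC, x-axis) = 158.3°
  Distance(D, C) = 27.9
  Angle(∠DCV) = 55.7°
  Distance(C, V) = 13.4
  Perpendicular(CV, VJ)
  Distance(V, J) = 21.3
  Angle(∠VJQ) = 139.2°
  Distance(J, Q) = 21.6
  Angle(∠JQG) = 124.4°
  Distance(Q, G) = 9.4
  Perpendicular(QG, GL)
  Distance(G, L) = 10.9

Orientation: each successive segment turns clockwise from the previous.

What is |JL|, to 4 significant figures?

22.69

D is at the origin; DC runs at 158.3° with length 27.9, so C = (-25.92, 10.32). ∠DCV = 55.7° gives CV at 34.00° from the x-axis; with |CV| = 13.4, V = (-14.81, 17.81). CV ⟂ VJ, so VJ runs at -56.00°; with |VJ| = 21.3, J = (-2.903, 0.1506). ∠VJQ = 139.2° gives JQ at -96.80° from the x-axis; with |JQ| = 21.6, Q = (-5.460, -21.30). ∠JQG = 124.4° gives QG at -152.4° from the x-axis; with |QG| = 9.4, G = (-13.79, -25.65). QG ⟂ GL, so GL runs at 117.6°; with |GL| = 10.9, L = (-18.84, -15.99). Then |JL| = |L − J| = 22.69.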